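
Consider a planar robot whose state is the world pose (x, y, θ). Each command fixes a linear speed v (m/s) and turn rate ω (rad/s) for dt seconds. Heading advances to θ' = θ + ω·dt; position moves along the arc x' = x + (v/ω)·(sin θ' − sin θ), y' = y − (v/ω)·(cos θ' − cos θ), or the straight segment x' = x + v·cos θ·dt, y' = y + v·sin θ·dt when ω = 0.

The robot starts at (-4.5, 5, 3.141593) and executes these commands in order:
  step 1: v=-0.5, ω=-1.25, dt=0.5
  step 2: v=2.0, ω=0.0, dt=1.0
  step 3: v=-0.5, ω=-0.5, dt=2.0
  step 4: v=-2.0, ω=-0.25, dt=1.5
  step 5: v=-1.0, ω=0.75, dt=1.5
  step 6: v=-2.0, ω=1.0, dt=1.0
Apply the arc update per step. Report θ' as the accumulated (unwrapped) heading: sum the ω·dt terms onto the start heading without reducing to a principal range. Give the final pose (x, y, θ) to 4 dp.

(-4.2149, 0.2218, 3.2666)

step 1: θ'=2.5166 (R=0.4000) → pose (-4.2660, 4.9244, 2.5166)
step 2: θ'=2.5166 (straight) → pose (-5.8879, 6.0946, 2.5166)
step 3: θ'=1.5166 (R=1.0000) → pose (-5.4745, 5.2294, 1.5166)
step 4: θ'=1.1416 (R=8.0000) → pose (-6.1883, 2.3337, 1.1416)
step 5: θ'=2.2666 (R=-1.3333) → pose (-5.9993, 0.9242, 2.2666)
step 6: θ'=3.2666 (R=-2.0000) → pose (-4.2149, 0.2218, 3.2666)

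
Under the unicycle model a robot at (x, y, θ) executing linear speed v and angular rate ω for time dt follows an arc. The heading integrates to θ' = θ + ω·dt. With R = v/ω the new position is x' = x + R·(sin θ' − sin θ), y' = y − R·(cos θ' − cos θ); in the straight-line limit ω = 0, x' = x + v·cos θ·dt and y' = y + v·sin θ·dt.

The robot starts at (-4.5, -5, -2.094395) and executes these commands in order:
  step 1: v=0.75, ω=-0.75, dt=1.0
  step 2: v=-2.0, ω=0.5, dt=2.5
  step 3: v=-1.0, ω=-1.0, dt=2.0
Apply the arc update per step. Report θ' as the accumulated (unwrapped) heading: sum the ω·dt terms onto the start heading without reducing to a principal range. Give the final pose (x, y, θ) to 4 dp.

step 1: θ'=-2.8444 (R=-1.0000) → pose (-5.0732, -5.4562, -2.8444)
step 2: θ'=-1.5944 (R=-4.0000) → pose (-2.2457, -1.7259, -1.5944)
step 3: θ'=-3.5944 (R=1.0000) → pose (-0.8085, -0.8503, -3.5944)

(-0.8085, -0.8503, -3.5944)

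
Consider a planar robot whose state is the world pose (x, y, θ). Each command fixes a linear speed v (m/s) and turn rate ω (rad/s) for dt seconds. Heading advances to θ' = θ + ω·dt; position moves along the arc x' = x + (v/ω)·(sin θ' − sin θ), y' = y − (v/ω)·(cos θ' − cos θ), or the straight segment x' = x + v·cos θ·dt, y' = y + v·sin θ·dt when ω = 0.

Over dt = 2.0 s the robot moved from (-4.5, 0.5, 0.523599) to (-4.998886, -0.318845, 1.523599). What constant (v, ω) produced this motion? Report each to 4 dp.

v = -0.5000, ω = 0.5000

Δθ = 1.523599 − 0.523599 = 1.000000
ω = Δθ/dt = 1.000000/2.0 = 0.5000
R = −Δy/(cos θ' − cos θ) = -1.0000
v = R·ω = -1.0000·0.5000 = -0.5000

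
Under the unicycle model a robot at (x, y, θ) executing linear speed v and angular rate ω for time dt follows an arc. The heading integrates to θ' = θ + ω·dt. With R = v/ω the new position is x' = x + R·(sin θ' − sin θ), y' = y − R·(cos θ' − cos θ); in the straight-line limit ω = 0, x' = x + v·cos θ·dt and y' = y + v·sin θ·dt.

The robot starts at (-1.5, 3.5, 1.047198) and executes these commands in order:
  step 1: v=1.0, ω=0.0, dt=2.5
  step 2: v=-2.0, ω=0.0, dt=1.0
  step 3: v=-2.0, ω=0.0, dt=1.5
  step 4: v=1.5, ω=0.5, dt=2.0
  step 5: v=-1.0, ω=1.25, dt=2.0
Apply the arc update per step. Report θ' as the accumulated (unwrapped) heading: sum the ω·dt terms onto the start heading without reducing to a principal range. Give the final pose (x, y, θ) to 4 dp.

(-1.1821, 4.4460, 4.5472)

step 1: θ'=1.0472 (straight) → pose (-0.2500, 5.6651, 1.0472)
step 2: θ'=1.0472 (straight) → pose (-1.2500, 3.9330, 1.0472)
step 3: θ'=1.0472 (straight) → pose (-2.7500, 1.3349, 1.0472)
step 4: θ'=2.0472 (R=3.0000) → pose (-2.6821, 4.2107, 2.0472)
step 5: θ'=4.5472 (R=-0.8000) → pose (-1.1821, 4.4460, 4.5472)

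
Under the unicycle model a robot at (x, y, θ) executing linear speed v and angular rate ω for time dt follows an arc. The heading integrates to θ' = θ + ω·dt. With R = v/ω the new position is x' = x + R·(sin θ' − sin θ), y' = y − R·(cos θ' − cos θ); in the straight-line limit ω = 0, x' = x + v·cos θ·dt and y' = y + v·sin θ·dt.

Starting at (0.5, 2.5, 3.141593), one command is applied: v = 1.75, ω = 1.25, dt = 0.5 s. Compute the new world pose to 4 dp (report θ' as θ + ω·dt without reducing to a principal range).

θ' = 3.1416 + 1.25·0.5 = 3.7666
R = v/ω = 1.75/1.25 = 1.4000
x' = 0.5 + 1.4000·(sin 3.7666 − sin 3.1416) = -0.3191
y' = 2.5 − 1.4000·(cos 3.7666 − cos 3.1416) = 2.2353

(-0.3191, 2.2353, 3.7666)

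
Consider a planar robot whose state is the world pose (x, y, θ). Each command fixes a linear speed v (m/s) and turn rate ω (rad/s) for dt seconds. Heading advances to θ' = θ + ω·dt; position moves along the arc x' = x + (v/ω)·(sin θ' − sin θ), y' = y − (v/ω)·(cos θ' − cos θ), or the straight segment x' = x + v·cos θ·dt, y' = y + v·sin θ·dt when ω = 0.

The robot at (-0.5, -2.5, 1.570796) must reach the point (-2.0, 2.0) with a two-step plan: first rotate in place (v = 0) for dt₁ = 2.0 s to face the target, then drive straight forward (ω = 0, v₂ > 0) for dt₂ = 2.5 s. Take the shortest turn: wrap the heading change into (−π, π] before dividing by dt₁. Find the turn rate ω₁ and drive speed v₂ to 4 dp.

ω₁ = 0.1609, v₂ = 1.8974

heading to target = atan2(2−-2.5, -2−-0.5) = 1.8925
Δθ = wrap(1.8925 − 1.5708) = 0.3218; ω₁ = Δθ/dt₁ = 0.1609
distance = √((-2−-0.5)² + (2−-2.5)²) = 4.7434; v₂ = distance/dt₂ = 1.8974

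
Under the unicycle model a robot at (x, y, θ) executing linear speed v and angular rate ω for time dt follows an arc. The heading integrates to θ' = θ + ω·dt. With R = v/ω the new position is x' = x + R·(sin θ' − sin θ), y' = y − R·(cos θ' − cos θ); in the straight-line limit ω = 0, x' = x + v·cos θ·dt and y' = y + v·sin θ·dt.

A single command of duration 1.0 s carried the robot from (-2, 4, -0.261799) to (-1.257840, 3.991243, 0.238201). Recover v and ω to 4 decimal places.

Δθ = 0.238201 − -0.261799 = 0.500000
ω = Δθ/dt = 0.500000/1.0 = 0.5000
R = Δx/(sin θ' − sin θ) = 1.5000
v = R·ω = 1.5000·0.5000 = 0.7500

v = 0.7500, ω = 0.5000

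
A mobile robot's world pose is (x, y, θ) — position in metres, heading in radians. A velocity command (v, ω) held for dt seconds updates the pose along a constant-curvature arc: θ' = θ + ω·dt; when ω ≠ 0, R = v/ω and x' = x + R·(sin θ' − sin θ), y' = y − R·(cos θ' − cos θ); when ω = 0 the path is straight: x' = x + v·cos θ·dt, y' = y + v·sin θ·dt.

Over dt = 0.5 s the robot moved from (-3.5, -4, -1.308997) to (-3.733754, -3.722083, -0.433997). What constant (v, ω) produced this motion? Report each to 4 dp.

Δθ = -0.433997 − -1.308997 = 0.875000
ω = Δθ/dt = 0.875000/0.5 = 1.7500
R = −Δy/(cos θ' − cos θ) = -0.4286
v = R·ω = -0.4286·1.7500 = -0.7500

v = -0.7500, ω = 1.7500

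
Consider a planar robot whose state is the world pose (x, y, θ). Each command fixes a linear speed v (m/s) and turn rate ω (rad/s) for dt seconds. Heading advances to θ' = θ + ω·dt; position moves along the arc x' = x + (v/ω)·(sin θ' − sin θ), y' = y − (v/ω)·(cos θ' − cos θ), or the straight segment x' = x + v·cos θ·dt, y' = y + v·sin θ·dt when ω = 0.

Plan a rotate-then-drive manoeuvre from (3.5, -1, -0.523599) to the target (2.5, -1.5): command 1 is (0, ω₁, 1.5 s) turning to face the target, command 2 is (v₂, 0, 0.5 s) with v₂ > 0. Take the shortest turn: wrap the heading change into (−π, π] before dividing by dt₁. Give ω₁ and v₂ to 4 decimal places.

heading to target = atan2(-1.5−-1, 2.5−3.5) = -2.6779
Δθ = wrap(-2.6779 − -0.5236) = -2.1543; ω₁ = Δθ/dt₁ = -1.4362
distance = √((2.5−3.5)² + (-1.5−-1)²) = 1.1180; v₂ = distance/dt₂ = 2.2361

ω₁ = -1.4362, v₂ = 2.2361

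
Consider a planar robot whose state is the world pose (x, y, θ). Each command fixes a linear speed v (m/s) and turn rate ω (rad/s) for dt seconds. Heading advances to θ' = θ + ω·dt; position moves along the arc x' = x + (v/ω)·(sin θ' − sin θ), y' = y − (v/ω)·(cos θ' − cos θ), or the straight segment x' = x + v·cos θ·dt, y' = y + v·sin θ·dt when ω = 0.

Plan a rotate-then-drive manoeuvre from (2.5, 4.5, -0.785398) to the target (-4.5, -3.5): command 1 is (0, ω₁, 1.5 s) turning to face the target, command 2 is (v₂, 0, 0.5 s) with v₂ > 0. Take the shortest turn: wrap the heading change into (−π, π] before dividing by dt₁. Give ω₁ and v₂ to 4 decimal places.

heading to target = atan2(-3.5−4.5, -4.5−2.5) = -2.2896
Δθ = wrap(-2.2896 − -0.7854) = -1.5042; ω₁ = Δθ/dt₁ = -1.0028
distance = √((-4.5−2.5)² + (-3.5−4.5)²) = 10.6301; v₂ = distance/dt₂ = 21.2603

ω₁ = -1.0028, v₂ = 21.2603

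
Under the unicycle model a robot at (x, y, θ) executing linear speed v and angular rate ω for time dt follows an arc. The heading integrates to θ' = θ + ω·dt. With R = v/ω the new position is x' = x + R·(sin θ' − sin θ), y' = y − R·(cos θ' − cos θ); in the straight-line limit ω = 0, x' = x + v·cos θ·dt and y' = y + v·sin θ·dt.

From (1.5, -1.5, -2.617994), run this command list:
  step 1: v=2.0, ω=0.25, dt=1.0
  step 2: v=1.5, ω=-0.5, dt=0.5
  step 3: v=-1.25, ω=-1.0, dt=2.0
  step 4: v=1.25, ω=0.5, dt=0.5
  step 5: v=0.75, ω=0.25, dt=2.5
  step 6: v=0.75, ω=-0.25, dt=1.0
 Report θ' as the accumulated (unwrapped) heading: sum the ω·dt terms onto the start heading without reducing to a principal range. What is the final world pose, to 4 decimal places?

step 1: θ'=-2.3680 (R=8.0000) → pose (-0.0897, -2.7050, -2.3680)
step 2: θ'=-2.6180 (R=-3.0000) → pose (-0.6859, -3.1569, -2.6180)
step 3: θ'=-4.6180 (R=1.2500) → pose (1.1836, -4.1216, -4.6180)
step 4: θ'=-4.3680 (R=2.5000) → pose (1.0479, -3.5132, -4.3680)
step 5: θ'=-3.7430 (R=3.0000) → pose (-0.0785, -2.0524, -3.7430)
step 6: θ'=-3.9930 (R=-3.0000) → pose (-0.6378, -1.5556, -3.9930)

(-0.6378, -1.5556, -3.9930)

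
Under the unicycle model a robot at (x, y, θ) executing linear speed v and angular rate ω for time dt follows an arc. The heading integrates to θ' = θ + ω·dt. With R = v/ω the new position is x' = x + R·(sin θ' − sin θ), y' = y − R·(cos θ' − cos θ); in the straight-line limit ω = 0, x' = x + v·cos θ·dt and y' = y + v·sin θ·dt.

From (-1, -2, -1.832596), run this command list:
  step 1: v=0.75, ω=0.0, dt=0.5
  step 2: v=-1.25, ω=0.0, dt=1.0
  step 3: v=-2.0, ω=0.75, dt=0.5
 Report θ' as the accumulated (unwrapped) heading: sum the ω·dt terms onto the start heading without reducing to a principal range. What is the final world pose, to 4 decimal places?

step 1: θ'=-1.8326 (straight) → pose (-1.0971, -2.3622, -1.8326)
step 2: θ'=-1.8326 (straight) → pose (-0.7735, -1.1548, -1.8326)
step 3: θ'=-1.4576 (R=-2.6667) → pose (-0.6997, -0.1634, -1.4576)

(-0.6997, -0.1634, -1.4576)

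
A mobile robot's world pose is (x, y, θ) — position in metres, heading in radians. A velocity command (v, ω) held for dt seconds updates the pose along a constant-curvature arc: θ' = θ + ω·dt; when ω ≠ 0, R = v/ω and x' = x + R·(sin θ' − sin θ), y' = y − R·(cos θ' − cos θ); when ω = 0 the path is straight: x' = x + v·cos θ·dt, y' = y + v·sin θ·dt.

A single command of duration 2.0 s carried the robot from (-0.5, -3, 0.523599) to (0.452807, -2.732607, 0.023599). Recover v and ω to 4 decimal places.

Δθ = 0.023599 − 0.523599 = -0.500000
ω = Δθ/dt = -0.500000/2.0 = -0.2500
R = Δx/(sin θ' − sin θ) = -2.0000
v = R·ω = -2.0000·-0.2500 = 0.5000

v = 0.5000, ω = -0.2500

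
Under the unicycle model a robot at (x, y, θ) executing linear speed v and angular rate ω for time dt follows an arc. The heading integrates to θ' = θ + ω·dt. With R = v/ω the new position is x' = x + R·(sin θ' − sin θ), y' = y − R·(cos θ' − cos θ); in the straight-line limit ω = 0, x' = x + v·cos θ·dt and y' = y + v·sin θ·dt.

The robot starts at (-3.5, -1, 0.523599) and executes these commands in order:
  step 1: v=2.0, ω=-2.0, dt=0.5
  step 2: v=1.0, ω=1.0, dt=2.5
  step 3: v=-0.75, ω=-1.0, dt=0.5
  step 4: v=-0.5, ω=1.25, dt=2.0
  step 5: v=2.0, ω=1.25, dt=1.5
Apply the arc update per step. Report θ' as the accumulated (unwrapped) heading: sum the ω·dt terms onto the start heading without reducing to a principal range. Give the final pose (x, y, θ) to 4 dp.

step 1: θ'=-0.4764 (R=-1.0000) → pose (-2.5414, -0.9774, -0.4764)
step 2: θ'=2.0236 (R=1.0000) → pose (-1.1836, 0.3488, 2.0236)
step 3: θ'=1.5236 (R=0.7500) → pose (-1.1089, -0.0147, 1.5236)
step 4: θ'=4.0236 (R=-0.4000) → pose (-0.4005, -0.2878, 4.0236)
step 5: θ'=5.8986 (R=1.6000) → pose (0.2344, -2.7879, 5.8986)

(0.2344, -2.7879, 5.8986)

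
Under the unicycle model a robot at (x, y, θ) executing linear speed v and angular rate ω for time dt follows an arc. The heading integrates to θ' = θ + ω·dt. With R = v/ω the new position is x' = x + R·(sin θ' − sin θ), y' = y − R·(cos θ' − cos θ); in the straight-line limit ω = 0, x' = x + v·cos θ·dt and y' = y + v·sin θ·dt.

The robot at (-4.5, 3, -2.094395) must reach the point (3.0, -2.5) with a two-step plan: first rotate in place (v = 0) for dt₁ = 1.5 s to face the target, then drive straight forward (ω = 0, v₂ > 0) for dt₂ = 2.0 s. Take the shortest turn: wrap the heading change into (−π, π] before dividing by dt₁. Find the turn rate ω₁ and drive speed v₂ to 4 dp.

ω₁ = 0.9744, v₂ = 4.6503

heading to target = atan2(-2.5−3, 3−-4.5) = -0.6327
Δθ = wrap(-0.6327 − -2.0944) = 1.4616; ω₁ = Δθ/dt₁ = 0.9744
distance = √((3−-4.5)² + (-2.5−3)²) = 9.3005; v₂ = distance/dt₂ = 4.6503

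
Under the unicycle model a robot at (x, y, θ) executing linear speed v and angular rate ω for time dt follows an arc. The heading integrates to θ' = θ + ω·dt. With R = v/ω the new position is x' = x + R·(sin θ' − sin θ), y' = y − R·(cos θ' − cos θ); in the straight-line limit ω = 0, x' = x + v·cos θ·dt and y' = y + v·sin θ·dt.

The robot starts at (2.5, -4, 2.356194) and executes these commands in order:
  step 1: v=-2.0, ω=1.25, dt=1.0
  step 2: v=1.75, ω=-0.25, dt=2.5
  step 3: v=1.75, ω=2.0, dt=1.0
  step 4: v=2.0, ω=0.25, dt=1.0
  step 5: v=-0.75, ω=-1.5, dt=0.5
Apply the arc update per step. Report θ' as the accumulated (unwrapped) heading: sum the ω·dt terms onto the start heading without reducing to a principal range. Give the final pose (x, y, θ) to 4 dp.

step 1: θ'=3.6062 (R=-1.6000) → pose (4.3483, -4.2990, 3.6062)
step 2: θ'=2.9812 (R=-7.0000) → pose (0.0938, -4.9512, 2.9812)
step 3: θ'=4.9812 (R=0.8750) → pose (-0.8895, -6.0473, 4.9812)
step 4: θ'=5.2312 (R=8.0000) → pose (-0.1241, -7.8894, 5.2312)
step 5: θ'=4.4812 (R=0.5000) → pose (-0.1766, -7.5269, 4.4812)

(-0.1766, -7.5269, 4.4812)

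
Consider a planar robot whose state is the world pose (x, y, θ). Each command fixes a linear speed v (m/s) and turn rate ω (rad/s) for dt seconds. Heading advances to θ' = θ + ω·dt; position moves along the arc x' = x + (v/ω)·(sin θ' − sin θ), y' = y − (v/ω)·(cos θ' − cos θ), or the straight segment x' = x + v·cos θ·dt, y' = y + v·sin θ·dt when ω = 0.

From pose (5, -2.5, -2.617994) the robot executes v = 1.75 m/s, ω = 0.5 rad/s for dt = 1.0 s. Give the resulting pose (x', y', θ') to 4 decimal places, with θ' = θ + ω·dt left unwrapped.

(3.7610, -3.7101, -2.1180)

θ' = -2.6180 + 0.5·1.0 = -2.1180
R = v/ω = 1.75/0.5 = 3.5000
x' = 5 + 3.5000·(sin -2.1180 − sin -2.6180) = 3.7610
y' = -2.5 − 3.5000·(cos -2.1180 − cos -2.6180) = -3.7101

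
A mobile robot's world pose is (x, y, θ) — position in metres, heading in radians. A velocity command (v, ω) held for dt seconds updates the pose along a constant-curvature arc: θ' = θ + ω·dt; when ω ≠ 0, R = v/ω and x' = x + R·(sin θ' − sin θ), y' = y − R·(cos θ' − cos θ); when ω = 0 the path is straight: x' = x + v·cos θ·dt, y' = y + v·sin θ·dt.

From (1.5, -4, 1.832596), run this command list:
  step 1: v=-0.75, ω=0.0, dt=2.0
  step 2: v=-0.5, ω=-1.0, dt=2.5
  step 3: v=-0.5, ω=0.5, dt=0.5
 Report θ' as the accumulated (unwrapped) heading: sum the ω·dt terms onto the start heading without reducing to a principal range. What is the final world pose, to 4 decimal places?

(0.8822, -5.8423, -0.4174)

step 1: θ'=1.8326 (straight) → pose (1.8882, -5.4489, 1.8326)
step 2: θ'=-0.6674 (R=0.5000) → pose (1.0958, -5.9710, -0.6674)
step 3: θ'=-0.4174 (R=-1.0000) → pose (0.8822, -5.8423, -0.4174)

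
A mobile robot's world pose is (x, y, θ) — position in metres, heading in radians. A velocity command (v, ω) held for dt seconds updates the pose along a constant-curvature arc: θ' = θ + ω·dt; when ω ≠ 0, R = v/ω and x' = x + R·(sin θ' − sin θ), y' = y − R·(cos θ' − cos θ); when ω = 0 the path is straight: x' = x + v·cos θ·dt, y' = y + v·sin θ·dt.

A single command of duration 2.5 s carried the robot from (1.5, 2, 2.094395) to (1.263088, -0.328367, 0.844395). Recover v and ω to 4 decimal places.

v = -1.0000, ω = -0.5000

Δθ = 0.844395 − 2.094395 = -1.250000
ω = Δθ/dt = -1.250000/2.5 = -0.5000
R = −Δy/(cos θ' − cos θ) = 2.0000
v = R·ω = 2.0000·-0.5000 = -1.0000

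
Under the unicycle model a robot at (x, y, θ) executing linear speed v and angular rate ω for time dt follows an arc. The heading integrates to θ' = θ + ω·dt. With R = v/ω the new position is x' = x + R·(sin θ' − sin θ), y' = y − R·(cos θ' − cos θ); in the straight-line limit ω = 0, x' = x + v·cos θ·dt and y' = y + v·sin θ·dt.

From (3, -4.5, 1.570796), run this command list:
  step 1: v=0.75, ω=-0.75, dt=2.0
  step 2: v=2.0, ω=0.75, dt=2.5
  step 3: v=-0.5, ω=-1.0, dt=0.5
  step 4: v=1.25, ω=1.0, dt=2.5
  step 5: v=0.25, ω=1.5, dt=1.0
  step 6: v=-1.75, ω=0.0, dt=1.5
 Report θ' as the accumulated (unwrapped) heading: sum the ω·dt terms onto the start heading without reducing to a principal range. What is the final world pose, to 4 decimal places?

(2.3513, 2.6346, 5.4458)

step 1: θ'=0.0708 (R=-1.0000) → pose (3.9293, -3.5025, 0.0708)
step 2: θ'=1.9458 (R=2.6667) → pose (6.2220, 0.1342, 1.9458)
step 3: θ'=1.4458 (R=0.5000) → pose (6.2528, -0.1113, 1.4458)
step 4: θ'=3.9458 (R=1.2500) → pose (4.1122, 0.9117, 3.9458)
step 5: θ'=5.4458 (R=0.1667) → pose (4.1085, 0.6845, 5.4458)
step 6: θ'=5.4458 (straight) → pose (2.3513, 2.6346, 5.4458)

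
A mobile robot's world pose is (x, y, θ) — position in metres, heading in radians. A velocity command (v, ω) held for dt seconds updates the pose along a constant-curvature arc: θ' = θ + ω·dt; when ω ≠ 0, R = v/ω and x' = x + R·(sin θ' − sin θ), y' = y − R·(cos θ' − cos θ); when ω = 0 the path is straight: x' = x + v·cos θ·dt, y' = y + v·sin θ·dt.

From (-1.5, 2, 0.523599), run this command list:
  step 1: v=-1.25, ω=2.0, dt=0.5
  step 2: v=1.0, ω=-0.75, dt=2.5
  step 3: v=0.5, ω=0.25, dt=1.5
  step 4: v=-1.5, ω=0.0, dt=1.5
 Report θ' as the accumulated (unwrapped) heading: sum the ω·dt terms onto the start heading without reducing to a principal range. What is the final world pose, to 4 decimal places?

(-1.5348, 2.5024, 0.0236)

step 1: θ'=1.5236 (R=-0.6250) → pose (-1.8118, 1.4882, 1.5236)
step 2: θ'=-0.3514 (R=-1.3333) → pose (-0.0210, 2.6772, -0.3514)
step 3: θ'=0.0236 (R=2.0000) → pose (0.7146, 2.5555, 0.0236)
step 4: θ'=0.0236 (straight) → pose (-1.5348, 2.5024, 0.0236)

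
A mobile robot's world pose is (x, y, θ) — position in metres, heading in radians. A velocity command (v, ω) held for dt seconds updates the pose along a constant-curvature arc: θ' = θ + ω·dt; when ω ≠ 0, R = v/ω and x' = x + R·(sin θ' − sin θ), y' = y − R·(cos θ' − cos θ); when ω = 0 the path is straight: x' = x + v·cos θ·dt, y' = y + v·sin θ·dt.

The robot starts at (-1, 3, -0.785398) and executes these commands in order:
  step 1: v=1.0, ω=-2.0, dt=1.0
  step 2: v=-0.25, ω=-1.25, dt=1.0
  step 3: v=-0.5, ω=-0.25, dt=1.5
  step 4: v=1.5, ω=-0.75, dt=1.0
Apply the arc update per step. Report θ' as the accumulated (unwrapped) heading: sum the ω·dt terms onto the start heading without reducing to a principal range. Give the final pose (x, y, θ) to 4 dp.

(-0.4961, 2.9188, -5.1604)

step 1: θ'=-2.7854 (R=-0.5000) → pose (-1.1792, 2.1778, -2.7854)
step 2: θ'=-4.0354 (R=0.2000) → pose (-0.9536, 2.1157, -4.0354)
step 3: θ'=-4.4104 (R=2.0000) → pose (-0.6030, 1.4576, -4.4104)
step 4: θ'=-5.1604 (R=-2.0000) → pose (-0.4961, 2.9188, -5.1604)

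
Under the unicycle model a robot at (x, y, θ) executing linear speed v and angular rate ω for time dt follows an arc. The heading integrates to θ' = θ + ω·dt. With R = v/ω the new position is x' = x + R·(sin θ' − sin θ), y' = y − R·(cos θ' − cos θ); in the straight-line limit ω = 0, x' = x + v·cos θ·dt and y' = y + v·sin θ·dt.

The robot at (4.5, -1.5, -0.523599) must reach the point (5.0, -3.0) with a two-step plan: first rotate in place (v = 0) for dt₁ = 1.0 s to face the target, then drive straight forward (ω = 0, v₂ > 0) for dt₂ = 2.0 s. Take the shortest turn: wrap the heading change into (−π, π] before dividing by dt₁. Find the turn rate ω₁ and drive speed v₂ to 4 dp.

ω₁ = -0.7254, v₂ = 0.7906

heading to target = atan2(-3−-1.5, 5−4.5) = -1.2490
Δθ = wrap(-1.2490 − -0.5236) = -0.7254; ω₁ = Δθ/dt₁ = -0.7254
distance = √((5−4.5)² + (-3−-1.5)²) = 1.5811; v₂ = distance/dt₂ = 0.7906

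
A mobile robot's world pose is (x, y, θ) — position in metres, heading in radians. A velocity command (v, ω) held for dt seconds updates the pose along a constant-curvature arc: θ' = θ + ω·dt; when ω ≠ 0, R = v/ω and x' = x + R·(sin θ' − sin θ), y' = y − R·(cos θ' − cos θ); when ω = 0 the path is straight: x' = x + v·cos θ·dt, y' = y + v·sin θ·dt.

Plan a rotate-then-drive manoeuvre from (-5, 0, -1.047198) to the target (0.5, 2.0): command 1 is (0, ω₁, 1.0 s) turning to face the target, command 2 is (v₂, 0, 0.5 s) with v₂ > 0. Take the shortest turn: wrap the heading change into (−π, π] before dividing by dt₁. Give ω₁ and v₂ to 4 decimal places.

ω₁ = 1.3960, v₂ = 11.7047

heading to target = atan2(2−0, 0.5−-5) = 0.3488
Δθ = wrap(0.3488 − -1.0472) = 1.3960; ω₁ = Δθ/dt₁ = 1.3960
distance = √((0.5−-5)² + (2−0)²) = 5.8523; v₂ = distance/dt₂ = 11.7047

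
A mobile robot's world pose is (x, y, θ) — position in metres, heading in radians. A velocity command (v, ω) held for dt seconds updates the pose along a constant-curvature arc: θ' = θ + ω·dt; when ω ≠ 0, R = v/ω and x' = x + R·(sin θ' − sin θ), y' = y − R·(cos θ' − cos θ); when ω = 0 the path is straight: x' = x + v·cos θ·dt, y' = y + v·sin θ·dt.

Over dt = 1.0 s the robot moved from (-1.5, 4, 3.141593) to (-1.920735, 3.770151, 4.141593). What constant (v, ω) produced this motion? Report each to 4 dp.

Δθ = 4.141593 − 3.141593 = 1.000000
ω = Δθ/dt = 1.000000/1.0 = 1.0000
R = Δx/(sin θ' − sin θ) = 0.5000
v = R·ω = 0.5000·1.0000 = 0.5000

v = 0.5000, ω = 1.0000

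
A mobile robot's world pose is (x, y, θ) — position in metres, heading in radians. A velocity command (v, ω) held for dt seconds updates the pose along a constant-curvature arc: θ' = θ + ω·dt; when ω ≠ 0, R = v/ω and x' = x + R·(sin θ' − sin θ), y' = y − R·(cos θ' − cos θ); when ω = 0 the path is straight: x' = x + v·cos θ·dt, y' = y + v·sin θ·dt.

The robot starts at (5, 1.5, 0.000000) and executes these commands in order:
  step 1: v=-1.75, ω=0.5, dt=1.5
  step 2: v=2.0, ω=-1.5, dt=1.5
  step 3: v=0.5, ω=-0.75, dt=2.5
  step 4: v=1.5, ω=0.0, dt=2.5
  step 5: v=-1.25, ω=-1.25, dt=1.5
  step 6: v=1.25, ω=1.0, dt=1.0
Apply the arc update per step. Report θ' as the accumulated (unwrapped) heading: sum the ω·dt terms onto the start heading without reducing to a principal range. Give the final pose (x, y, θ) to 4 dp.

(1.0583, -0.4360, -4.2500)

step 1: θ'=0.7500 (R=-3.5000) → pose (2.6143, 0.5609, 0.7500)
step 2: θ'=-1.5000 (R=-1.3333) → pose (4.8531, -0.3204, -1.5000)
step 3: θ'=-3.3750 (R=-0.6667) → pose (4.0339, -1.0161, -3.3750)
step 4: θ'=-3.3750 (straight) → pose (0.3856, -0.1488, -3.3750)
step 5: θ'=-5.2500 (R=1.0000) → pose (1.0132, -1.6337, -5.2500)
step 6: θ'=-4.2500 (R=1.2500) → pose (1.0583, -0.4360, -4.2500)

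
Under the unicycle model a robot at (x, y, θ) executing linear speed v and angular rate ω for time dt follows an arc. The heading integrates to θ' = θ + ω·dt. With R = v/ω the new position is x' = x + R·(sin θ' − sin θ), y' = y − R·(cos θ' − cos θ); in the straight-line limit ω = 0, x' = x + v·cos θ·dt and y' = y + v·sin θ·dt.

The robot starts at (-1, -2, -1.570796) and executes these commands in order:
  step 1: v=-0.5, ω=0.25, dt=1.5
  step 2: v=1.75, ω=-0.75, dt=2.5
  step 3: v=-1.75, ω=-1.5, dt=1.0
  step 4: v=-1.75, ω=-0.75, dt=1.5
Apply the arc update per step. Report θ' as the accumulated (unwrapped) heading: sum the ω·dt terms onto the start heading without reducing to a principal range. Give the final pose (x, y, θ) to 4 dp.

(-2.9245, -7.7202, -5.6958)

step 1: θ'=-1.1958 (R=-2.0000) → pose (-1.1390, -1.2675, -1.1958)
step 2: θ'=-3.0708 (R=-2.3333) → pose (-3.1451, -4.4496, -3.0708)
step 3: θ'=-4.5708 (R=1.1667) → pose (-1.9076, -5.4487, -4.5708)
step 4: θ'=-5.6958 (R=2.3333) → pose (-2.9245, -7.7202, -5.6958)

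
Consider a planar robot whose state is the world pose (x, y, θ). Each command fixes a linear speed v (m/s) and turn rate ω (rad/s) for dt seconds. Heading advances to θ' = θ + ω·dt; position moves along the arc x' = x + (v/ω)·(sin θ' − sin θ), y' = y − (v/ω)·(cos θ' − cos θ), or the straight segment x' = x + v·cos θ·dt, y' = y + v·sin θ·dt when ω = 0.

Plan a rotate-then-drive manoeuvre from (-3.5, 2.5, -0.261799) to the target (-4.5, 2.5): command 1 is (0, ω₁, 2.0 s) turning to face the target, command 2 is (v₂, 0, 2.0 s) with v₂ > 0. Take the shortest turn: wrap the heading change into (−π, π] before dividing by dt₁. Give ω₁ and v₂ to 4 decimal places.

heading to target = atan2(2.5−2.5, -4.5−-3.5) = 3.1416
Δθ = wrap(3.1416 − -0.2618) = -2.8798; ω₁ = Δθ/dt₁ = -1.4399
distance = √((-4.5−-3.5)² + (2.5−2.5)²) = 1.0000; v₂ = distance/dt₂ = 0.5000

ω₁ = -1.4399, v₂ = 0.5000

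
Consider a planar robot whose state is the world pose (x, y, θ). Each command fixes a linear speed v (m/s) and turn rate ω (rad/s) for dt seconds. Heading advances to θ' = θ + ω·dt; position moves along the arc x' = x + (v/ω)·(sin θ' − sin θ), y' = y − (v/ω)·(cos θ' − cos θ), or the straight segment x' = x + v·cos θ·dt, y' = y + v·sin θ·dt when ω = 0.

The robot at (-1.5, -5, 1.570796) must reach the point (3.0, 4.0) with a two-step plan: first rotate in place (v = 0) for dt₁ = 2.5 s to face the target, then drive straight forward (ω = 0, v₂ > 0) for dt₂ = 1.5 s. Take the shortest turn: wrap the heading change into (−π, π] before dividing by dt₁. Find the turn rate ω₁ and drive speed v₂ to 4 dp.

heading to target = atan2(4−-5, 3−-1.5) = 1.1071
Δθ = wrap(1.1071 − 1.5708) = -0.4636; ω₁ = Δθ/dt₁ = -0.1855
distance = √((3−-1.5)² + (4−-5)²) = 10.0623; v₂ = distance/dt₂ = 6.7082

ω₁ = -0.1855, v₂ = 6.7082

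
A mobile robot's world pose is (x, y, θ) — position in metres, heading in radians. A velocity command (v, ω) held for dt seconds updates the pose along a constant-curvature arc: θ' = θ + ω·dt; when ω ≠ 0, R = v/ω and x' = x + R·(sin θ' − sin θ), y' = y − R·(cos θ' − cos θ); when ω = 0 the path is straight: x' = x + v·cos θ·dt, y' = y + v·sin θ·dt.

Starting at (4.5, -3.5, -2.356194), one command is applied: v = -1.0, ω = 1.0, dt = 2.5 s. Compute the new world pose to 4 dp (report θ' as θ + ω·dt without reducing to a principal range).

(3.6496, -1.8032, 0.1438)

θ' = -2.3562 + 1.0·2.5 = 0.1438
R = v/ω = -1.0/1.0 = -1.0000
x' = 4.5 + -1.0000·(sin 0.1438 − sin -2.3562) = 3.6496
y' = -3.5 − -1.0000·(cos 0.1438 − cos -2.3562) = -1.8032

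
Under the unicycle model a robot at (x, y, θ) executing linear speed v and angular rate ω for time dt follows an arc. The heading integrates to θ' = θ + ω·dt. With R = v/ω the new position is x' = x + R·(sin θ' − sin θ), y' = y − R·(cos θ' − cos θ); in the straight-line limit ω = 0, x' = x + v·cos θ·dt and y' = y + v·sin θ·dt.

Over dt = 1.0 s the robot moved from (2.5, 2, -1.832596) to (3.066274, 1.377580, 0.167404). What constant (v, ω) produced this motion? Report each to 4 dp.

v = 1.0000, ω = 2.0000

Δθ = 0.167404 − -1.832596 = 2.000000
ω = Δθ/dt = 2.000000/1.0 = 2.0000
R = −Δy/(cos θ' − cos θ) = 0.5000
v = R·ω = 0.5000·2.0000 = 1.0000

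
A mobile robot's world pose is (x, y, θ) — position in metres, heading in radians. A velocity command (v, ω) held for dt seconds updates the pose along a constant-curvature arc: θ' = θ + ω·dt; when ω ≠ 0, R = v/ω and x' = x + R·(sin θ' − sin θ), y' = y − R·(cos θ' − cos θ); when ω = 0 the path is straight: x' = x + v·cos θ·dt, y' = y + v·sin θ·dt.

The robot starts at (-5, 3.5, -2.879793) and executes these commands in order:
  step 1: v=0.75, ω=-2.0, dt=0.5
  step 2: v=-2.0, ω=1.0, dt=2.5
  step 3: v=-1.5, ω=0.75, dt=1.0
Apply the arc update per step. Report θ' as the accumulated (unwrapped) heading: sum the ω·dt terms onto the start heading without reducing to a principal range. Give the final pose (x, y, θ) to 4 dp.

step 1: θ'=-3.8798 (R=-0.3750) → pose (-5.3494, 3.5848, -3.8798)
step 2: θ'=-1.3798 (R=-2.0000) → pose (-2.0399, 5.4439, -1.3798)
step 3: θ'=-0.6298 (R=-2.0000) → pose (-2.8255, 6.6805, -0.6298)

(-2.8255, 6.6805, -0.6298)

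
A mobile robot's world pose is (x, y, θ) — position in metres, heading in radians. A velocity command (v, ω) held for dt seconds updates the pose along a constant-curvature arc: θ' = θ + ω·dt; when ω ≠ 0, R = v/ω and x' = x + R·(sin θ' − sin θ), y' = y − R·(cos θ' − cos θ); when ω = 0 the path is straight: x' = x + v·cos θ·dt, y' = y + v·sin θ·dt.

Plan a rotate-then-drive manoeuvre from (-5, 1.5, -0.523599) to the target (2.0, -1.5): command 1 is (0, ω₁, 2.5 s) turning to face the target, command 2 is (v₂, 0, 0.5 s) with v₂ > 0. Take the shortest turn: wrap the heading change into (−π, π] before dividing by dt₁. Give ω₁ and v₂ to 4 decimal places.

ω₁ = 0.0475, v₂ = 15.2315

heading to target = atan2(-1.5−1.5, 2−-5) = -0.4049
Δθ = wrap(-0.4049 − -0.5236) = 0.1187; ω₁ = Δθ/dt₁ = 0.0475
distance = √((2−-5)² + (-1.5−1.5)²) = 7.6158; v₂ = distance/dt₂ = 15.2315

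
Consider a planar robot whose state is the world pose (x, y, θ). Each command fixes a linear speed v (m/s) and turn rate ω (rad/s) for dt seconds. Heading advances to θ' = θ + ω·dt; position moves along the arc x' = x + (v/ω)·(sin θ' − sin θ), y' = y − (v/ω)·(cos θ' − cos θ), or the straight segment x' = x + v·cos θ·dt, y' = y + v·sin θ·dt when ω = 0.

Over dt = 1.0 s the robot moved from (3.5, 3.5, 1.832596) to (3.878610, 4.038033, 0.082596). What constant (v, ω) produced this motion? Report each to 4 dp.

Δθ = 0.082596 − 1.832596 = -1.750000
ω = Δθ/dt = -1.750000/1.0 = -1.7500
R = −Δy/(cos θ' − cos θ) = -0.4286
v = R·ω = -0.4286·-1.7500 = 0.7500

v = 0.7500, ω = -1.7500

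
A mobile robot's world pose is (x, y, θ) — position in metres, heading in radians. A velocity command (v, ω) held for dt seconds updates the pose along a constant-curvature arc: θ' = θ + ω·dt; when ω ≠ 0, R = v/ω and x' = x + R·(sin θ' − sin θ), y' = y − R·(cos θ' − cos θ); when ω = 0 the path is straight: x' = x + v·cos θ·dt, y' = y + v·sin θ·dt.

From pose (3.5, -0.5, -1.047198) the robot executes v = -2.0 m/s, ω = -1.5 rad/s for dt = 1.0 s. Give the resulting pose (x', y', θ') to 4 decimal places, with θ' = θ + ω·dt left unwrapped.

θ' = -1.0472 + -1.5·1.0 = -2.5472
R = v/ω = -2.0/-1.5 = 1.3333
x' = 3.5 + 1.3333·(sin -2.5472 − sin -1.0472) = 3.9080
y' = -0.5 − 1.3333·(cos -2.5472 − cos -1.0472) = 1.2713

(3.9080, 1.2713, -2.5472)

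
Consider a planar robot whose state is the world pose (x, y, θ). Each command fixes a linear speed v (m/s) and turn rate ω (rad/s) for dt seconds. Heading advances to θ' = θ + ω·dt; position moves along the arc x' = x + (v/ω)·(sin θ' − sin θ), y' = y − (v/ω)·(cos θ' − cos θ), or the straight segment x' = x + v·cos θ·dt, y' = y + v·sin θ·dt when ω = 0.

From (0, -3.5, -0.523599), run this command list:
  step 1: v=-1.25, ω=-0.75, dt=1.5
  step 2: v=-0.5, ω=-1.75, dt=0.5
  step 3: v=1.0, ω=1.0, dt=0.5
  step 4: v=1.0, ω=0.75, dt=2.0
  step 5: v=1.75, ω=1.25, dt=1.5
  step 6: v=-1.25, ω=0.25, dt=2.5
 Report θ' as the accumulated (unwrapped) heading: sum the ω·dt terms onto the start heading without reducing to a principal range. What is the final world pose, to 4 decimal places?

(1.8558, -5.9853, 1.9764)

step 1: θ'=-1.6486 (R=1.6667) → pose (-0.8283, -1.9271, -1.6486)
step 2: θ'=-2.5236 (R=0.2857) → pose (-0.7090, -1.7164, -2.5236)
step 3: θ'=-2.0236 (R=1.0000) → pose (-1.0288, -2.0940, -2.0236)
step 4: θ'=-0.5236 (R=1.3333) → pose (-0.4965, -3.8320, -0.5236)
step 5: θ'=1.3514 (R=1.4000) → pose (1.5699, -2.9243, 1.3514)
step 6: θ'=1.9764 (R=-5.0000) → pose (1.8558, -5.9853, 1.9764)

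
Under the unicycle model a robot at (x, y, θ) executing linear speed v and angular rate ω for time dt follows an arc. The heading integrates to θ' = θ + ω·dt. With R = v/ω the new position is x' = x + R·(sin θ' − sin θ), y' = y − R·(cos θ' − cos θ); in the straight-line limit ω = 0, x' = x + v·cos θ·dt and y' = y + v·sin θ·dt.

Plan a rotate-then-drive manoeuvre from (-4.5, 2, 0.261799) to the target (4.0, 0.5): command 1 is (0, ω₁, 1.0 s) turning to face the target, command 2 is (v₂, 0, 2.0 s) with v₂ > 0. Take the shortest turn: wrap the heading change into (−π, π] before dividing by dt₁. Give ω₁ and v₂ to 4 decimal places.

ω₁ = -0.4365, v₂ = 4.3157

heading to target = atan2(0.5−2, 4−-4.5) = -0.1747
Δθ = wrap(-0.1747 − 0.2618) = -0.4365; ω₁ = Δθ/dt₁ = -0.4365
distance = √((4−-4.5)² + (0.5−2)²) = 8.6313; v₂ = distance/dt₂ = 4.3157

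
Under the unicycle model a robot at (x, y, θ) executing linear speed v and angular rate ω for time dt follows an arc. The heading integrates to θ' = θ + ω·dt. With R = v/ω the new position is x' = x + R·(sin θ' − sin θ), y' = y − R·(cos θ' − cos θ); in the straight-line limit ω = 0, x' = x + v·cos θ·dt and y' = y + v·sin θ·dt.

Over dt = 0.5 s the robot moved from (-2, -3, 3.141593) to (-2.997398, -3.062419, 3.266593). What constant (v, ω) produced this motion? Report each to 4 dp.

Δθ = 3.266593 − 3.141593 = 0.125000
ω = Δθ/dt = 0.125000/0.5 = 0.2500
R = Δx/(sin θ' − sin θ) = 8.0000
v = R·ω = 8.0000·0.2500 = 2.0000

v = 2.0000, ω = 0.2500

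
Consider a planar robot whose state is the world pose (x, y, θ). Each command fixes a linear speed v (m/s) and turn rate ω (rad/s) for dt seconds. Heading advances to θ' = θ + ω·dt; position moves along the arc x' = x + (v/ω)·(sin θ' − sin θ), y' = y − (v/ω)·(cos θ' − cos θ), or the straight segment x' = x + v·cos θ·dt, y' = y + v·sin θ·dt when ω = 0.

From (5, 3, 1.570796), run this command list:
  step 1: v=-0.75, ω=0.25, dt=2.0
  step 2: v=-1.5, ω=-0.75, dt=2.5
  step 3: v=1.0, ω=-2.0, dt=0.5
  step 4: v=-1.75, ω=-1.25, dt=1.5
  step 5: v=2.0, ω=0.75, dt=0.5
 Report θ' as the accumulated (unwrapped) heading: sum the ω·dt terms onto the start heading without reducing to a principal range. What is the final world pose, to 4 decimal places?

(4.0510, 0.1201, -2.3042)

step 1: θ'=2.0708 (R=-3.0000) → pose (5.3673, 1.5617, 2.0708)
step 2: θ'=0.1958 (R=2.0000) → pose (4.0012, -1.3589, 0.1958)
step 3: θ'=-0.8042 (R=-0.5000) → pose (4.4586, -1.5025, -0.8042)
step 4: θ'=-2.6792 (R=1.4000) → pose (4.8425, 0.7216, -2.6792)
step 5: θ'=-2.3042 (R=2.6667) → pose (4.0510, 0.1201, -2.3042)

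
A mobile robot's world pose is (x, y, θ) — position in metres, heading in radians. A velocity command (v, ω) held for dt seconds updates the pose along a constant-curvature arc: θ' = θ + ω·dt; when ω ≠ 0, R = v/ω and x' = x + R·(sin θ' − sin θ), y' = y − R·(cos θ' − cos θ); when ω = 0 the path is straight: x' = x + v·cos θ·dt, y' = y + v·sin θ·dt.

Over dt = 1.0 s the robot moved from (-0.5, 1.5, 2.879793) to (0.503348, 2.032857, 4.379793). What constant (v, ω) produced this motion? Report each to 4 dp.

v = -1.2500, ω = 1.5000

Δθ = 4.379793 − 2.879793 = 1.500000
ω = Δθ/dt = 1.500000/1.0 = 1.5000
R = Δx/(sin θ' − sin θ) = -0.8333
v = R·ω = -0.8333·1.5000 = -1.2500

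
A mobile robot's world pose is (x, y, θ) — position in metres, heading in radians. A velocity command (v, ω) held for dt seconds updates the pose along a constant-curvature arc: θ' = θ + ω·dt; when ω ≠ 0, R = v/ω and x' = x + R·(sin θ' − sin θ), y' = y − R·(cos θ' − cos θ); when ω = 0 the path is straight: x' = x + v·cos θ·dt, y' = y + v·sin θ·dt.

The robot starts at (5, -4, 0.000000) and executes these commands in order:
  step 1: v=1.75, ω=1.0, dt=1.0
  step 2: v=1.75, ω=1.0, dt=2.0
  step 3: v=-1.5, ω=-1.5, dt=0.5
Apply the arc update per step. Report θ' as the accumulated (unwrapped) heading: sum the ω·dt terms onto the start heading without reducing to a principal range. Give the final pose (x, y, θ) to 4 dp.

(5.8839, -0.8793, 2.2500)

step 1: θ'=1.0000 (R=1.7500) → pose (6.4726, -3.1955, 1.0000)
step 2: θ'=3.0000 (R=1.7500) → pose (5.2470, -0.5175, 3.0000)
step 3: θ'=2.2500 (R=1.0000) → pose (5.8839, -0.8793, 2.2500)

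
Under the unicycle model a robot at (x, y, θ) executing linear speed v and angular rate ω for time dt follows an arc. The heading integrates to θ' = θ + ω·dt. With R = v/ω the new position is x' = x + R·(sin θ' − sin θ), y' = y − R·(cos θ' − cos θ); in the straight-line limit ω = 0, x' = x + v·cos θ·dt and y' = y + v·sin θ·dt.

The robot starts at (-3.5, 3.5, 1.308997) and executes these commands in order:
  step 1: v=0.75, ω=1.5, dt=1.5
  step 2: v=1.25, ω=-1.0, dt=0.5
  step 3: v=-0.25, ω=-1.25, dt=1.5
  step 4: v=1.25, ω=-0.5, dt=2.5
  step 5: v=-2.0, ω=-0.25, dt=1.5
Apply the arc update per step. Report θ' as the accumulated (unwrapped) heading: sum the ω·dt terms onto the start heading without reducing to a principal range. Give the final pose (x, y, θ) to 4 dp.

step 1: θ'=3.5590 (R=0.5000) → pose (-4.1857, 4.0865, 3.5590)
step 2: θ'=3.0590 (R=-1.2500) → pose (-4.7955, 3.9834, 3.0590)
step 3: θ'=1.1840 (R=0.2000) → pose (-4.6268, 3.7087, 1.1840)
step 4: θ'=-0.0660 (R=-2.5000) → pose (-2.1466, 5.2602, -0.0660)
step 5: θ'=-0.4410 (R=8.0000) → pose (-5.0337, 6.0081, -0.4410)

(-5.0337, 6.0081, -0.4410)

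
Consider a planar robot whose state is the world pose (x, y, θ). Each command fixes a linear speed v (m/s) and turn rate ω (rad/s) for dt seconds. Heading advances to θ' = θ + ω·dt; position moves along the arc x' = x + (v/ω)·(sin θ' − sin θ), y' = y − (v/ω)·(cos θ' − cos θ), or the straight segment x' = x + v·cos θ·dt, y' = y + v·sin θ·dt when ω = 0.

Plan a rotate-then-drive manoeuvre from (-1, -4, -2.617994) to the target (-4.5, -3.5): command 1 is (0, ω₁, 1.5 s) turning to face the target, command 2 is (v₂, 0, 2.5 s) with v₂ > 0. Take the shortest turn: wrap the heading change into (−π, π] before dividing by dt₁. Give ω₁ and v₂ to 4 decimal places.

heading to target = atan2(-3.5−-4, -4.5−-1) = 2.9997
Δθ = wrap(2.9997 − -2.6180) = -0.6655; ω₁ = Δθ/dt₁ = -0.4437
distance = √((-4.5−-1)² + (-3.5−-4)²) = 3.5355; v₂ = distance/dt₂ = 1.4142

ω₁ = -0.4437, v₂ = 1.4142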